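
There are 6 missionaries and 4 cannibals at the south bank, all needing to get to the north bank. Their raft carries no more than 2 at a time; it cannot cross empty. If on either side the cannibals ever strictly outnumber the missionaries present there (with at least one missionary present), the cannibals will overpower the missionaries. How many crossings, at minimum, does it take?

17

Counting alone: each trip to the north bank takes at most 2 across and each return brings at least 1 back, so after t trips out (and t−1 returns) at most 2t − (t−1) of the 10 are across; that first reaches 10 at t = 9, so at least 17 crossings are needed.
The plan below uses exactly 17 crossings, so it is optimal:
1. 2 cannibals → the north bank.  (the south bank: 6M 2C; the north bank: 0M 2C)
2. 1 cannibal ← the south bank.  (the south bank: 6M 3C; the north bank: 0M 1C)
3. 2 cannibals → the north bank.  (the south bank: 6M 1C; the north bank: 0M 3C)
4. 1 cannibal ← the south bank.  (the south bank: 6M 2C; the north bank: 0M 2C)
5. 2 missionaries → the north bank.  (the south bank: 4M 2C; the north bank: 2M 2C)
6. 1 cannibal ← the south bank.  (the south bank: 4M 3C; the north bank: 2M 1C)
7. 1 missionary and 1 cannibal → the north bank.  (the south bank: 3M 2C; the north bank: 3M 2C)
8. 1 cannibal ← the south bank.  (the south bank: 3M 3C; the north bank: 3M 1C)
9. 2 cannibals → the north bank.  (the south bank: 3M 1C; the north bank: 3M 3C)
10. 1 cannibal ← the south bank.  (the south bank: 3M 2C; the north bank: 3M 2C)
11. 1 missionary and 1 cannibal → the north bank.  (the south bank: 2M 1C; the north bank: 4M 3C)
12. 1 cannibal ← the south bank.  (the south bank: 2M 2C; the north bank: 4M 2C)
13. 2 cannibals → the north bank.  (the south bank: 2M 0C; the north bank: 4M 4C)
14. 1 cannibal ← the south bank.  (the south bank: 2M 1C; the north bank: 4M 3C)
15. 1 missionary and 1 cannibal → the north bank.  (the south bank: 1M 0C; the north bank: 5M 4C)
16. 1 cannibal ← the south bank.  (the south bank: 1M 1C; the north bank: 5M 3C)
17. 1 missionary and 1 cannibal → the north bank.  (the south bank: 0M 0C; the north bank: 6M 4C)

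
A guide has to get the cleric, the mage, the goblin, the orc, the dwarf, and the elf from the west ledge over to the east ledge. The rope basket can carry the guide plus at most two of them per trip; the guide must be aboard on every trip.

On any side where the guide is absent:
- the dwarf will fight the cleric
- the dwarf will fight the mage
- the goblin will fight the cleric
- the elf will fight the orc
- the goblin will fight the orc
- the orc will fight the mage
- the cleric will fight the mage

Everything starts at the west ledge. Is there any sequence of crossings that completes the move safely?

Whatever the first load, the items left behind include a forbidden pair without the guide. No opening move is safe, so no plan exists.

No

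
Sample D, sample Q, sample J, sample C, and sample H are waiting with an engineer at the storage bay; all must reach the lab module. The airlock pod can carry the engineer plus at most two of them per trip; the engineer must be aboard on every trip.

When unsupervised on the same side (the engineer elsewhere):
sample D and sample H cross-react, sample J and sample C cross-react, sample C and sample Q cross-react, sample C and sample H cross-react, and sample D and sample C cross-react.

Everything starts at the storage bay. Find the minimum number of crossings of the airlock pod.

Counting alone: the engineer can take at most 2 across per trip to the lab module, so moving all 5 needs at least 3 loaded trips out, with a return between consecutive ones — at least 5 crossings.
The safety rule pushes this higher. Following every safe sequence of crossings, the most of the 5 that can be at the lab module as the airlock pod arrives there on crossing 5 is 4 — never all 5.
So no plan with fewer than 7 crossings exists, and this one achieves 7:
1. Engineer goes to the lab module with sample C and sample D.
2. Engineer goes back to the storage bay with sample D.
3. Engineer goes to the lab module with sample D and sample Q.
4. Engineer goes back to the storage bay with sample C.
5. Engineer goes to the lab module with sample C and sample J.
6. Engineer goes back to the storage bay with sample C.
7. Engineer goes to the lab module with sample C and sample H.

7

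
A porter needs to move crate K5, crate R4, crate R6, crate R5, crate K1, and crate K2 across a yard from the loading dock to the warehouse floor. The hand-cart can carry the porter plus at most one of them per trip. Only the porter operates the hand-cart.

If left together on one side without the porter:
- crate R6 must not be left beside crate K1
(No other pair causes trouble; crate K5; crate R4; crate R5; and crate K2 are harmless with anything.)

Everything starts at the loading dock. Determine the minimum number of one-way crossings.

11

Counting alone: the porter can take at most 1 across per trip to the warehouse floor, so moving all 6 needs at least 6 loaded trips out, with a return between consecutive ones — at least 11 crossings.
The plan below uses exactly 11 crossings, so it is optimal:
1. Porter goes to the warehouse floor with crate R6.  [the loading dock: crate K1, crate K2, crate K5, crate R4, crate R5 | the warehouse floor: crate R6]
2. Porter goes back to the loading dock alone.  [the loading dock: crate K1, crate K2, crate K5, crate R4, crate R5 | the warehouse floor: crate R6]
3. Porter goes to the warehouse floor with crate K5.  [the loading dock: crate K1, crate K2, crate R4, crate R5 | the warehouse floor: crate K5, crate R6]
4. Porter goes back to the loading dock alone.  [the loading dock: crate K1, crate K2, crate R4, crate R5 | the warehouse floor: crate K5, crate R6]
5. Porter goes to the warehouse floor with crate R4.  [the loading dock: crate K1, crate K2, crate R5 | the warehouse floor: crate K5, crate R4, crate R6]
6. Porter goes back to the loading dock alone.  [the loading dock: crate K1, crate K2, crate R5 | the warehouse floor: crate K5, crate R4, crate R6]
7. Porter goes to the warehouse floor with crate R5.  [the loading dock: crate K1, crate K2 | the warehouse floor: crate K5, crate R4, crate R5, crate R6]
8. Porter goes back to the loading dock alone.  [the loading dock: crate K1, crate K2 | the warehouse floor: crate K5, crate R4, crate R5, crate R6]
9. Porter goes to the warehouse floor with crate K2.  [the loading dock: crate K1 | the warehouse floor: crate K2, crate K5, crate R4, crate R5, crate R6]
10. Porter goes back to the loading dock alone.  [the loading dock: crate K1 | the warehouse floor: crate K2, crate K5, crate R4, crate R5, crate R6]
11. Porter goes to the warehouse floor with crate K1.  [the loading dock: — | the warehouse floor: crate K1, crate K2, crate K5, crate R4, crate R5, crate R6]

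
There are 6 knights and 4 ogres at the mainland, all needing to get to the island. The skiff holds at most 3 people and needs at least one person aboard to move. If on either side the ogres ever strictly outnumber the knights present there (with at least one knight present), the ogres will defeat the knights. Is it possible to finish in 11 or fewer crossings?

Yes — this plan uses 9 crossings (≤ 11):
1. 2 ogres → the island.  (the mainland: 6K 2O; the island: 0K 2O)
2. 1 ogre ← the mainland.  (the mainland: 6K 3O; the island: 0K 1O)
3. 3 ogres → the island.  (the mainland: 6K 0O; the island: 0K 4O)
4. 1 ogre ← the mainland.  (the mainland: 6K 1O; the island: 0K 3O)
5. 3 knights → the island.  (the mainland: 3K 1O; the island: 3K 3O)
6. 1 ogre ← the mainland.  (the mainland: 3K 2O; the island: 3K 2O)
7. 1 knight and 2 ogres → the island.  (the mainland: 2K 0O; the island: 4K 4O)
8. 1 ogre ← the mainland.  (the mainland: 2K 1O; the island: 4K 3O)
9. 2 knights and 1 ogre → the island.  (the mainland: 0K 0O; the island: 6K 4O)

Yes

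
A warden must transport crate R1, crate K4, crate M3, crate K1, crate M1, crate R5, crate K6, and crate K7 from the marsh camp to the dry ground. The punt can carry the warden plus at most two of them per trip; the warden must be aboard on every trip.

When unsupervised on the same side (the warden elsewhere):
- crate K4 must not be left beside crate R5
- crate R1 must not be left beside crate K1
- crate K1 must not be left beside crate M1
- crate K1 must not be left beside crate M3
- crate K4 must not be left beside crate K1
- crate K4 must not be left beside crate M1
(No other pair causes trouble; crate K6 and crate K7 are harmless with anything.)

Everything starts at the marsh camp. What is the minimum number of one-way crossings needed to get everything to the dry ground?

Counting alone: the warden can take at most 2 across per trip to the dry ground, so moving all 8 needs at least 4 loaded trips out, with a return between consecutive ones — at least 7 crossings.
The safety rule pushes this higher. Following every safe sequence of crossings, the most of the 8 that can be at the dry ground as the punt arrives there on crossings 7, 9, 11 is 5, 6, 7 respectively — never all 8.
So no plan with fewer than 13 crossings exists, and this one achieves 13:
1. Warden goes to the dry ground with crate K1 and crate K4.  [the marsh camp: crate K6, crate K7, crate M1, crate M3, crate R1, crate R5 | the dry ground: crate K1, crate K4]
2. Warden goes back to the marsh camp with crate K4.  [the marsh camp: crate K4, crate K6, crate K7, crate M1, crate M3, crate R1, crate R5 | the dry ground: crate K1]
3. Warden goes to the dry ground with crate K4 and crate R1.  [the marsh camp: crate K6, crate K7, crate M1, crate M3, crate R5 | the dry ground: crate K1, crate K4, crate R1]
4. Warden goes back to the marsh camp with crate K1.  [the marsh camp: crate K1, crate K6, crate K7, crate M1, crate M3, crate R5 | the dry ground: crate K4, crate R1]
5. Warden goes to the dry ground with crate K1 and crate M3.  [the marsh camp: crate K6, crate K7, crate M1, crate R5 | the dry ground: crate K1, crate K4, crate M3, crate R1]
6. Warden goes back to the marsh camp with crate K1.  [the marsh camp: crate K1, crate K6, crate K7, crate M1, crate R5 | the dry ground: crate K4, crate M3, crate R1]
7. Warden goes to the dry ground with crate K1 and crate K6.  [the marsh camp: crate K7, crate M1, crate R5 | the dry ground: crate K1, crate K4, crate K6, crate M3, crate R1]
8. Warden goes back to the marsh camp with crate K1.  [the marsh camp: crate K1, crate K7, crate M1, crate R5 | the dry ground: crate K4, crate K6, crate M3, crate R1]
9. Warden goes to the dry ground with crate K1 and crate K7.  [the marsh camp: crate M1, crate R5 | the dry ground: crate K1, crate K4, crate K6, crate K7, crate M3, crate R1]
10. Warden goes back to the marsh camp with crate K1.  [the marsh camp: crate K1, crate M1, crate R5 | the dry ground: crate K4, crate K6, crate K7, crate M3, crate R1]
11. Warden goes to the dry ground with crate M1 and crate R5.  [the marsh camp: crate K1 | the dry ground: crate K4, crate K6, crate K7, crate M1, crate M3, crate R1, crate R5]
12. Warden goes back to the marsh camp with crate K4.  [the marsh camp: crate K1, crate K4 | the dry ground: crate K6, crate K7, crate M1, crate M3, crate R1, crate R5]
13. Warden goes to the dry ground with crate K1 and crate K4.  [the marsh camp: — | the dry ground: crate K1, crate K4, crate K6, crate K7, crate M1, crate M3, crate R1, crate R5]

13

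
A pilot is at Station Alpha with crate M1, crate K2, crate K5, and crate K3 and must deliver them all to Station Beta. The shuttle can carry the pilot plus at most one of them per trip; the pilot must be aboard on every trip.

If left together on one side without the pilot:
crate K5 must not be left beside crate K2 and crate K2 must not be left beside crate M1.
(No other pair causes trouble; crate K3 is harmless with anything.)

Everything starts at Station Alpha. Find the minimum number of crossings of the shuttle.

Counting alone: the pilot can take at most 1 across per trip to Station Beta, so moving all 4 needs at least 4 loaded trips out, with a return between consecutive ones — at least 7 crossings.
The safety rule pushes this higher. Following every safe sequence of crossings, the most of the 4 that can be at Station Beta as the shuttle arrives there on crossing 7 is 3 — never all 4.
So no plan with fewer than 9 crossings exists, and this one achieves 9:
1. Pilot goes to Station Beta with crate K2.  [Station Alpha: crate K3, crate K5, crate M1 | Station Beta: crate K2]
2. Pilot goes back to Station Alpha alone.  [Station Alpha: crate K3, crate K5, crate M1 | Station Beta: crate K2]
3. Pilot goes to Station Beta with crate M1.  [Station Alpha: crate K3, crate K5 | Station Beta: crate K2, crate M1]
4. Pilot goes back to Station Alpha with crate K2.  [Station Alpha: crate K2, crate K3, crate K5 | Station Beta: crate M1]
5. Pilot goes to Station Beta with crate K5.  [Station Alpha: crate K2, crate K3 | Station Beta: crate K5, crate M1]
6. Pilot goes back to Station Alpha alone.  [Station Alpha: crate K2, crate K3 | Station Beta: crate K5, crate M1]
7. Pilot goes to Station Beta with crate K3.  [Station Alpha: crate K2 | Station Beta: crate K3, crate K5, crate M1]
8. Pilot goes back to Station Alpha alone.  [Station Alpha: crate K2 | Station Beta: crate K3, crate K5, crate M1]
9. Pilot goes to Station Beta with crate K2.  [Station Alpha: — | Station Beta: crate K2, crate K3, crate K5, crate M1]

9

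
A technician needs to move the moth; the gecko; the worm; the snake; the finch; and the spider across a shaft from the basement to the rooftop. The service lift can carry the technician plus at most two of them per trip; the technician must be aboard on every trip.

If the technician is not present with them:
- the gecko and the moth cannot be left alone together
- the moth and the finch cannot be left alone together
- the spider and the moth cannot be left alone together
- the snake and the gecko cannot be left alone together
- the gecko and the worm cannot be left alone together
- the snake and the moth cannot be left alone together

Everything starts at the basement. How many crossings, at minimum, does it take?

Counting alone: the technician can take at most 2 across per trip to the rooftop, so moving all 6 needs at least 3 loaded trips out, with a return between consecutive ones — at least 5 crossings.
The safety rule pushes this higher. Following every safe sequence of crossings, the most of the 6 that can be at the rooftop as the service lift arrives there on crossings 5, 7 is 4, 5 respectively — never all 6.
So no plan with fewer than 9 crossings exists, and this one achieves 9:
1. Technician goes to the rooftop with the gecko and the moth.  [the basement: the finch, the snake, the spider, the worm | the rooftop: the gecko, the moth]
2. Technician goes back to the basement with the moth.  [the basement: the finch, the moth, the snake, the spider, the worm | the rooftop: the gecko]
3. Technician goes to the rooftop with the moth and the worm.  [the basement: the finch, the snake, the spider | the rooftop: the gecko, the moth, the worm]
4. Technician goes back to the basement with the gecko.  [the basement: the finch, the gecko, the snake, the spider | the rooftop: the moth, the worm]
5. Technician goes to the rooftop with the finch and the snake.  [the basement: the gecko, the spider | the rooftop: the finch, the moth, the snake, the worm]
6. Technician goes back to the basement with the moth.  [the basement: the gecko, the moth, the spider | the rooftop: the finch, the snake, the worm]
7. Technician goes to the rooftop with the moth and the spider.  [the basement: the gecko | the rooftop: the finch, the moth, the snake, the spider, the worm]
8. Technician goes back to the basement with the moth.  [the basement: the gecko, the moth | the rooftop: the finch, the snake, the spider, the worm]
9. Technician goes to the rooftop with the gecko and the moth.  [the basement: — | the rooftop: the finch, the gecko, the moth, the snake, the spider, the worm]

9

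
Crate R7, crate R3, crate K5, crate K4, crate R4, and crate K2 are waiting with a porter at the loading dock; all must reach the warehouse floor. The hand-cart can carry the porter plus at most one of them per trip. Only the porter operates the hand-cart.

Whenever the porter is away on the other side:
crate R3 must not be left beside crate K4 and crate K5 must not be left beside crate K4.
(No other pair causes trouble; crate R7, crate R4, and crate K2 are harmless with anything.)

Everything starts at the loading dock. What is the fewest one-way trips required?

13

Counting alone: the porter can take at most 1 across per trip to the warehouse floor, so moving all 6 needs at least 6 loaded trips out, with a return between consecutive ones — at least 11 crossings.
The safety rule pushes this higher. Following every safe sequence of crossings, the most of the 6 that can be at the warehouse floor as the hand-cart arrives there on crossing 11 is 5 — never all 6.
So no plan with fewer than 13 crossings exists, and this one achieves 13:
1. Porter goes to the warehouse floor with crate K4.
2. Porter goes back to the loading dock alone.
3. Porter goes to the warehouse floor with crate R7.
4. Porter goes back to the loading dock alone.
5. Porter goes to the warehouse floor with crate R3.
6. Porter goes back to the loading dock with crate K4.
7. Porter goes to the warehouse floor with crate K5.
8. Porter goes back to the loading dock alone.
9. Porter goes to the warehouse floor with crate R4.
10. Porter goes back to the loading dock alone.
11. Porter goes to the warehouse floor with crate K2.
12. Porter goes back to the loading dock alone.
13. Porter goes to the warehouse floor with crate K4.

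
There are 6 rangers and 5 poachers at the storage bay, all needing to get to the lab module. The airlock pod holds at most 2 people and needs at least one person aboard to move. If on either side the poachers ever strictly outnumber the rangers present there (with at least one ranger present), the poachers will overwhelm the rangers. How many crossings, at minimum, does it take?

19

Counting alone: each trip to the lab module takes at most 2 across and each return brings at least 1 back, so after t trips out (and t−1 returns) at most 2t − (t−1) of the 11 are across; that first reaches 11 at t = 10, so at least 19 crossings are needed.
The plan below uses exactly 19 crossings, so it is optimal:
1. 2 poachers → the lab module.  (the storage bay: 6R 3P; the lab module: 0R 2P)
2. 1 poacher ← the storage bay.  (the storage bay: 6R 4P; the lab module: 0R 1P)
3. 2 poachers → the lab module.  (the storage bay: 6R 2P; the lab module: 0R 3P)
4. 1 poacher ← the storage bay.  (the storage bay: 6R 3P; the lab module: 0R 2P)
5. 2 rangers → the lab module.  (the storage bay: 4R 3P; the lab module: 2R 2P)
6. 1 poacher ← the storage bay.  (the storage bay: 4R 4P; the lab module: 2R 1P)
7. 1 ranger and 1 poacher → the lab module.  (the storage bay: 3R 3P; the lab module: 3R 2P)
8. 1 ranger ← the storage bay.  (the storage bay: 4R 3P; the lab module: 2R 2P)
9. 1 ranger and 1 poacher → the lab module.  (the storage bay: 3R 2P; the lab module: 3R 3P)
10. 1 poacher ← the storage bay.  (the storage bay: 3R 3P; the lab module: 3R 2P)
11. 1 ranger and 1 poacher → the lab module.  (the storage bay: 2R 2P; the lab module: 4R 3P)
12. 1 ranger ← the storage bay.  (the storage bay: 3R 2P; the lab module: 3R 3P)
13. 1 ranger and 1 poacher → the lab module.  (the storage bay: 2R 1P; the lab module: 4R 4P)
14. 1 poacher ← the storage bay.  (the storage bay: 2R 2P; the lab module: 4R 3P)
15. 1 ranger and 1 poacher → the lab module.  (the storage bay: 1R 1P; the lab module: 5R 4P)
16. 1 ranger ← the storage bay.  (the storage bay: 2R 1P; the lab module: 4R 4P)
17. 1 ranger and 1 poacher → the lab module.  (the storage bay: 1R 0P; the lab module: 5R 5P)
18. 1 poacher ← the storage bay.  (the storage bay: 1R 1P; the lab module: 5R 4P)
19. 1 ranger and 1 poacher → the lab module.  (the storage bay: 0R 0P; the lab module: 6R 5P)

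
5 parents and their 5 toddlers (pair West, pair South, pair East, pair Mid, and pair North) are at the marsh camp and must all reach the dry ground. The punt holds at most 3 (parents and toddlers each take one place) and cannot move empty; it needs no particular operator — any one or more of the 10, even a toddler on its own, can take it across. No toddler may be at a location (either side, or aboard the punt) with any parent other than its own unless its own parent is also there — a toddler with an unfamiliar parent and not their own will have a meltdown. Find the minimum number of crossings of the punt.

11

Counting alone: each trip to the dry ground takes at most 3 across and each return brings at least 1 back, so after t trips out (and t−1 returns) at most 3t − (t−1) of the 10 are across; that first reaches 10 at t = 5, so at least 9 crossings are needed.
The safety rule pushes this higher. Following every safe sequence of crossings, the most of the 10 that can be at the dry ground as the punt arrives there on crossing 9 is 9 — never all 10.
So no plan with fewer than 11 crossings exists, and this one achieves 11:
1. parent West and toddler West cross → the dry ground.
2. parent West crosses ← the marsh camp.
3. toddler East, toddler Mid, and toddler South cross → the dry ground.
4. toddler West crosses ← the marsh camp.
5. parent East, parent Mid, and parent South cross → the dry ground.
6. parent South and toddler South cross ← the marsh camp.
7. parent North, parent South, and parent West cross → the dry ground.
8. toddler East crosses ← the marsh camp.
9. toddler South and toddler West cross → the dry ground.
10. toddler West crosses ← the marsh camp.
11. toddler East, toddler North, and toddler West cross → the dry ground.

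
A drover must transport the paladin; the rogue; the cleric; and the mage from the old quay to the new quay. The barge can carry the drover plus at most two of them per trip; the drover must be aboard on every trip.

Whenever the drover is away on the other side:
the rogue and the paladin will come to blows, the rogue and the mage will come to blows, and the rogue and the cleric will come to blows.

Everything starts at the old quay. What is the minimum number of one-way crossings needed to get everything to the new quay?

5

Counting alone: the drover can take at most 2 across per trip to the new quay, so moving all 4 needs at least 2 loaded trips out, with a return between consecutive ones — at least 3 crossings.
The safety rule pushes this higher. Following every safe sequence of crossings, the most of the 4 that can be at the new quay as the barge arrives there on crossing 3 is 3 — never all 4.
So no plan with fewer than 5 crossings exists, and this one achieves 5:
1. Drover goes to the new quay with the rogue.  [the old quay: the cleric, the mage, the paladin | the new quay: the rogue]
2. Drover goes back to the old quay alone.  [the old quay: the cleric, the mage, the paladin | the new quay: the rogue]
3. Drover goes to the new quay with the cleric and the paladin.  [the old quay: the mage | the new quay: the cleric, the paladin, the rogue]
4. Drover goes back to the old quay with the rogue.  [the old quay: the mage, the rogue | the new quay: the cleric, the paladin]
5. Drover goes to the new quay with the mage and the rogue.  [the old quay: — | the new quay: the cleric, the mage, the paladin, the rogue]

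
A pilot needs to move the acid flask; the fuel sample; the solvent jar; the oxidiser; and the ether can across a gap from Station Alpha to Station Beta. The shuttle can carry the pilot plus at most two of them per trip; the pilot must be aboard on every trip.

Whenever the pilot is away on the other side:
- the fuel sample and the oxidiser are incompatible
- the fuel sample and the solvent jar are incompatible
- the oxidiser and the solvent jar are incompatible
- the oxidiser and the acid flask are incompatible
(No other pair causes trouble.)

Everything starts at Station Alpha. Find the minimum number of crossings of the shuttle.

Counting alone: the pilot can take at most 2 across per trip to Station Beta, so moving all 5 needs at least 3 loaded trips out, with a return between consecutive ones — at least 5 crossings.
The safety rule pushes this higher. Following every safe sequence of crossings, the most of the 5 that can be at Station Beta as the shuttle arrives there on crossing 5 is 4 — never all 5.
So no plan with fewer than 7 crossings exists, and this one achieves 7:
1. Pilot goes to Station Beta with the fuel sample and the oxidiser.
2. Pilot goes back to Station Alpha with the fuel sample.
3. Pilot goes to Station Beta with the acid flask and the fuel sample.
4. Pilot goes back to Station Alpha with the oxidiser.
5. Pilot goes to Station Beta with the ether can and the solvent jar.
6. Pilot goes back to Station Alpha with the fuel sample.
7. Pilot goes to Station Beta with the fuel sample and the oxidiser.

7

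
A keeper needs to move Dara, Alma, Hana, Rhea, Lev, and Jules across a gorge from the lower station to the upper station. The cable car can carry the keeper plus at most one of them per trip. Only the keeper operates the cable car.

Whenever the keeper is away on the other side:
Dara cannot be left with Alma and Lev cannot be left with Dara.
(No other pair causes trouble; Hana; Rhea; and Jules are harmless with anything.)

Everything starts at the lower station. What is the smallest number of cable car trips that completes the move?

13

Counting alone: the keeper can take at most 1 across per trip to the upper station, so moving all 6 needs at least 6 loaded trips out, with a return between consecutive ones — at least 11 crossings.
The safety rule pushes this higher. Following every safe sequence of crossings, the most of the 6 that can be at the upper station as the cable car arrives there on crossing 11 is 5 — never all 6.
So no plan with fewer than 13 crossings exists, and this one achieves 13:
1. Keeper goes to the upper station with Dara.
2. Keeper goes back to the lower station alone.
3. Keeper goes to the upper station with Alma.
4. Keeper goes back to the lower station with Dara.
5. Keeper goes to the upper station with Lev.
6. Keeper goes back to the lower station alone.
7. Keeper goes to the upper station with Hana.
8. Keeper goes back to the lower station alone.
9. Keeper goes to the upper station with Rhea.
10. Keeper goes back to the lower station alone.
11. Keeper goes to the upper station with Jules.
12. Keeper goes back to the lower station alone.
13. Keeper goes to the upper station with Dara.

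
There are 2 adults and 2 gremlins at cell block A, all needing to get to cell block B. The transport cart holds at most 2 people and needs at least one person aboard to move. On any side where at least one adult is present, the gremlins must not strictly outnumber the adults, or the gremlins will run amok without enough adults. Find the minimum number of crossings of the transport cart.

5

Counting alone: each trip to cell block B takes at most 2 across and each return brings at least 1 back, so after t trips out (and t−1 returns) at most 2t − (t−1) of the 4 are across; that first reaches 4 at t = 3, so at least 5 crossings are needed.
The plan below uses exactly 5 crossings, so it is optimal:
1. 2 gremlins → cell block B.  (cell block A: 2A 0G; cell block B: 0A 2G)
2. 1 gremlin ← cell block A.  (cell block A: 2A 1G; cell block B: 0A 1G)
3. 2 adults → cell block B.  (cell block A: 0A 1G; cell block B: 2A 1G)
4. 1 gremlin ← cell block A.  (cell block A: 0A 2G; cell block B: 2A 0G)
5. 2 gremlins → cell block B.  (cell block A: 0A 0G; cell block B: 2A 2G)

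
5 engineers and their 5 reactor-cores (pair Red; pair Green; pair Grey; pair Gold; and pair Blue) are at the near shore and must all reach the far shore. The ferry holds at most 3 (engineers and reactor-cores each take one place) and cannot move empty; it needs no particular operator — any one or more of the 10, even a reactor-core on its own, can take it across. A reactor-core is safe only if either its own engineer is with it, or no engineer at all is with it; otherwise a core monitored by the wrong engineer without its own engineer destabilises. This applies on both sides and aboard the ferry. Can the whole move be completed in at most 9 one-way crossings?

Counting alone: each trip to the far shore takes at most 3 across and each return brings at least 1 back, so after t trips out (and t−1 returns) at most 3t − (t−1) of the 10 are across; that first reaches 10 at t = 5, so at least 9 crossings are needed.
The safety rule pushes this higher. Following every safe sequence of crossings, the most of the 10 that can be at the far shore as the ferry arrives there on crossing 9 is 9 — never all 10.
So the move cannot be finished within 9 crossings. (The shortest complete plan takes 11:)
1. engineer Red and reactor-core Red cross → the far shore.
2. engineer Red crosses ← the near shore.
3. reactor-core Gold, reactor-core Green, and reactor-core Grey cross → the far shore.
4. reactor-core Red crosses ← the near shore.
5. engineer Gold, engineer Green, and engineer Grey cross → the far shore.
6. engineer Green and reactor-core Green cross ← the near shore.
7. engineer Blue, engineer Green, and engineer Red cross → the far shore.
8. reactor-core Grey crosses ← the near shore.
9. reactor-core Green and reactor-core Red cross → the far shore.
10. reactor-core Red crosses ← the near shore.
11. reactor-core Blue, reactor-core Grey, and reactor-core Red cross → the far shore.

No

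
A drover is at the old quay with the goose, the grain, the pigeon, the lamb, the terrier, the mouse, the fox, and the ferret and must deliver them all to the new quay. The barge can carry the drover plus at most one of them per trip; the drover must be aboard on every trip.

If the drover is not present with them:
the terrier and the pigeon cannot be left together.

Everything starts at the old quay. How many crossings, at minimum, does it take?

Counting alone: the drover can take at most 1 across per trip to the new quay, so moving all 8 needs at least 8 loaded trips out, with a return between consecutive ones — at least 15 crossings.
The plan below uses exactly 15 crossings, so it is optimal:
1. Drover goes to the new quay with the pigeon.  [the old quay: the ferret, the fox, the goose, the grain, the lamb, the mouse, the terrier | the new quay: the pigeon]
2. Drover goes back to the old quay alone.  [the old quay: the ferret, the fox, the goose, the grain, the lamb, the mouse, the terrier | the new quay: the pigeon]
3. Drover goes to the new quay with the goose.  [the old quay: the ferret, the fox, the grain, the lamb, the mouse, the terrier | the new quay: the goose, the pigeon]
4. Drover goes back to the old quay alone.  [the old quay: the ferret, the fox, the grain, the lamb, the mouse, the terrier | the new quay: the goose, the pigeon]
5. Drover goes to the new quay with the grain.  [the old quay: the ferret, the fox, the lamb, the mouse, the terrier | the new quay: the goose, the grain, the pigeon]
6. Drover goes back to the old quay alone.  [the old quay: the ferret, the fox, the lamb, the mouse, the terrier | the new quay: the goose, the grain, the pigeon]
7. Drover goes to the new quay with the lamb.  [the old quay: the ferret, the fox, the mouse, the terrier | the new quay: the goose, the grain, the lamb, the pigeon]
8. Drover goes back to the old quay alone.  [the old quay: the ferret, the fox, the mouse, the terrier | the new quay: the goose, the grain, the lamb, the pigeon]
9. Drover goes to the new quay with the mouse.  [the old quay: the ferret, the fox, the terrier | the new quay: the goose, the grain, the lamb, the mouse, the pigeon]
10. Drover goes back to the old quay alone.  [the old quay: the ferret, the fox, the terrier | the new quay: the goose, the grain, the lamb, the mouse, the pigeon]
11. Drover goes to the new quay with the fox.  [the old quay: the ferret, the terrier | the new quay: the fox, the goose, the grain, the lamb, the mouse, the pigeon]
12. Drover goes back to the old quay alone.  [the old quay: the ferret, the terrier | the new quay: the fox, the goose, the grain, the lamb, the mouse, the pigeon]
13. Drover goes to the new quay with the ferret.  [the old quay: the terrier | the new quay: the ferret, the fox, the goose, the grain, the lamb, the mouse, the pigeon]
14. Drover goes back to the old quay alone.  [the old quay: the terrier | the new quay: the ferret, the fox, the goose, the grain, the lamb, the mouse, the pigeon]
15. Drover goes to the new quay with the terrier.  [the old quay: — | the new quay: the ferret, the fox, the goose, the grain, the lamb, the mouse, the pigeon, the terrier]

15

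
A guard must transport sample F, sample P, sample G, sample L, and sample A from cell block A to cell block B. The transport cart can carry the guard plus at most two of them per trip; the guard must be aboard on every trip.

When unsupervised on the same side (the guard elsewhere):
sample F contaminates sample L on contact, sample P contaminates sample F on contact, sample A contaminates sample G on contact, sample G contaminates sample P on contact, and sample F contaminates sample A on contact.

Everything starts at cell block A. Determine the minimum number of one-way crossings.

7

Counting alone: the guard can take at most 2 across per trip to cell block B, so moving all 5 needs at least 3 loaded trips out, with a return between consecutive ones — at least 5 crossings.
The safety rule pushes this higher. Following every safe sequence of crossings, the most of the 5 that can be at cell block B as the transport cart arrives there on crossing 5 is 4 — never all 5.
So no plan with fewer than 7 crossings exists, and this one achieves 7:
1. Guard goes to cell block B with sample F and sample G.  [cell block A: sample A, sample L, sample P | cell block B: sample F, sample G]
2. Guard goes back to cell block A alone.  [cell block A: sample A, sample L, sample P | cell block B: sample F, sample G]
3. Guard goes to cell block B with sample P.  [cell block A: sample A, sample L | cell block B: sample F, sample G, sample P]
4. Guard goes back to cell block A with sample F and sample G.  [cell block A: sample A, sample F, sample G, sample L | cell block B: sample P]
5. Guard goes to cell block B with sample A and sample L.  [cell block A: sample F, sample G | cell block B: sample A, sample L, sample P]
6. Guard goes back to cell block A alone.  [cell block A: sample F, sample G | cell block B: sample A, sample L, sample P]
7. Guard goes to cell block B with sample F and sample G.  [cell block A: — | cell block B: sample A, sample F, sample G, sample L, sample P]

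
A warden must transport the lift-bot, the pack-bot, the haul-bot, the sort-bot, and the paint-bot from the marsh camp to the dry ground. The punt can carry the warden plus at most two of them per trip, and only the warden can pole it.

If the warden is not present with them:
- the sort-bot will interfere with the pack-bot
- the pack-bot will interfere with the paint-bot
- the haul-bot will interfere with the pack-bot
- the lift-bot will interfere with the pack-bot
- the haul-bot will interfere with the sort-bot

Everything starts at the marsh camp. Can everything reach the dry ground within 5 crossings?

No

Counting alone: the warden can take at most 2 across per trip to the dry ground, so moving all 5 needs at least 3 loaded trips out, with a return between consecutive ones — at least 5 crossings.
The safety rule pushes this higher. Following every safe sequence of crossings, the most of the 5 that can be at the dry ground as the punt arrives there on crossing 5 is 4 — never all 5.
So the move cannot be finished within 5 crossings. (The shortest complete plan takes 7:)
1. Warden goes to the dry ground with the haul-bot and the pack-bot.  [the marsh camp: the lift-bot, the paint-bot, the sort-bot | the dry ground: the haul-bot, the pack-bot]
2. Warden goes back to the marsh camp with the pack-bot.  [the marsh camp: the lift-bot, the pack-bot, the paint-bot, the sort-bot | the dry ground: the haul-bot]
3. Warden goes to the dry ground with the lift-bot and the pack-bot.  [the marsh camp: the paint-bot, the sort-bot | the dry ground: the haul-bot, the lift-bot, the pack-bot]
4. Warden goes back to the marsh camp with the pack-bot.  [the marsh camp: the pack-bot, the paint-bot, the sort-bot | the dry ground: the haul-bot, the lift-bot]
5. Warden goes to the dry ground with the pack-bot and the paint-bot.  [the marsh camp: the sort-bot | the dry ground: the haul-bot, the lift-bot, the pack-bot, the paint-bot]
6. Warden goes back to the marsh camp with the pack-bot.  [the marsh camp: the pack-bot, the sort-bot | the dry ground: the haul-bot, the lift-bot, the paint-bot]
7. Warden goes to the dry ground with the pack-bot and the sort-bot.  [the marsh camp: — | the dry ground: the haul-bot, the lift-bot, the pack-bot, the paint-bot, the sort-bot]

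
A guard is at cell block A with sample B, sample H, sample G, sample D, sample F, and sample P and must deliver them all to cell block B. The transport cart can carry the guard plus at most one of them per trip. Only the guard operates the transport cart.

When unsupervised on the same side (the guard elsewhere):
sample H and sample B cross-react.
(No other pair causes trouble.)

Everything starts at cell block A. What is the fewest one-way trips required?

11

Counting alone: the guard can take at most 1 across per trip to cell block B, so moving all 6 needs at least 6 loaded trips out, with a return between consecutive ones — at least 11 crossings.
The plan below uses exactly 11 crossings, so it is optimal:
1. Guard goes to cell block B with sample B.  [cell block A: sample D, sample F, sample G, sample H, sample P | cell block B: sample B]
2. Guard goes back to cell block A alone.  [cell block A: sample D, sample F, sample G, sample H, sample P | cell block B: sample B]
3. Guard goes to cell block B with sample G.  [cell block A: sample D, sample F, sample H, sample P | cell block B: sample B, sample G]
4. Guard goes back to cell block A alone.  [cell block A: sample D, sample F, sample H, sample P | cell block B: sample B, sample G]
5. Guard goes to cell block B with sample D.  [cell block A: sample F, sample H, sample P | cell block B: sample B, sample D, sample G]
6. Guard goes back to cell block A alone.  [cell block A: sample F, sample H, sample P | cell block B: sample B, sample D, sample G]
7. Guard goes to cell block B with sample F.  [cell block A: sample H, sample P | cell block B: sample B, sample D, sample F, sample G]
8. Guard goes back to cell block A alone.  [cell block A: sample H, sample P | cell block B: sample B, sample D, sample F, sample G]
9. Guard goes to cell block B with sample P.  [cell block A: sample H | cell block B: sample B, sample D, sample F, sample G, sample P]
10. Guard goes back to cell block A alone.  [cell block A: sample H | cell block B: sample B, sample D, sample F, sample G, sample P]
11. Guard goes to cell block B with sample H.  [cell block A: — | cell block B: sample B, sample D, sample F, sample G, sample H, sample P]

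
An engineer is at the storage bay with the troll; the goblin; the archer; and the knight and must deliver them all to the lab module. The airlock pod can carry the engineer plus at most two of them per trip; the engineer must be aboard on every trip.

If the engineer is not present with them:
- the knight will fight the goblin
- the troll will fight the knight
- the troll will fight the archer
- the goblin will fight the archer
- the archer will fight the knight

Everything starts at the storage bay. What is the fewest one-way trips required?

5

Counting alone: the engineer can take at most 2 across per trip to the lab module, so moving all 4 needs at least 2 loaded trips out, with a return between consecutive ones — at least 3 crossings.
The safety rule pushes this higher. Following every safe sequence of crossings, the most of the 4 that can be at the lab module as the airlock pod arrives there on crossing 3 is 3 — never all 4.
So no plan with fewer than 5 crossings exists, and this one achieves 5:
1. Engineer goes to the lab module with the archer and the knight.  [the storage bay: the goblin, the troll | the lab module: the archer, the knight]
2. Engineer goes back to the storage bay with the archer.  [the storage bay: the archer, the goblin, the troll | the lab module: the knight]
3. Engineer goes to the lab module with the goblin and the troll.  [the storage bay: the archer | the lab module: the goblin, the knight, the troll]
4. Engineer goes back to the storage bay with the knight.  [the storage bay: the archer, the knight | the lab module: the goblin, the troll]
5. Engineer goes to the lab module with the archer and the knight.  [the storage bay: — | the lab module: the archer, the goblin, the knight, the troll]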